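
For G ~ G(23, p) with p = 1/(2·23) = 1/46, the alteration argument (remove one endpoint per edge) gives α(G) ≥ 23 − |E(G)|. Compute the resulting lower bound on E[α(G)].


E[|E(G)|] = C(23, 2)·p = 253 · (1/46) = 11/2.
E[α(G)] ≥ n − E[|E(G)|] = 23 − 11/2 = 35/2.
Numerically: ≈ 17.500.
(This is only a lower bound; the true E[α(G)] may be larger.)

E[α(G)] ≥ 35/2 ≈ 17.500.


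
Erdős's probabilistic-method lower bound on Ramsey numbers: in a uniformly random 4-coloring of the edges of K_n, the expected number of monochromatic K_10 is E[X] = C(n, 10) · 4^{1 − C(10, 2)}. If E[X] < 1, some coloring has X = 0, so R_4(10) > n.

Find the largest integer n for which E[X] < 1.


We need C(n, 10) · 4^{1 − 45} < 1, i.e. C(n, 10) < 4^{45 − 1} = 309485009821345068724781056.
Check values of n near the boundary:
  n = 2022: C(2022, 10) = 307870445231474093395937796; 307870445231474093395937796 < 309485009821345068724781056? YES
  n = 2023: C(2023, 10) = 309399856285778485315440716; 309399856285778485315440716 < 309485009821345068724781056? YES
  n = 2024: C(2024, 10) = 310936101848269937576192656; 310936101848269937576192656 < 309485009821345068724781056? NO
  n = 2025: C(2025, 10) = 312479209053472269772600560; 312479209053472269772600560 < 309485009821345068724781056? NO
The largest n with C(n, 10) < 309485009821345068724781056 is n = 2023 (where E[X] = 77349964071444621328860179/77371252455336267181195264 ≈ 0.9997). Hence R_4(10) > 2023, i.e. R_4(10) ≥ 2024.

Largest n = 2023; hence R_4(10) > 2023.


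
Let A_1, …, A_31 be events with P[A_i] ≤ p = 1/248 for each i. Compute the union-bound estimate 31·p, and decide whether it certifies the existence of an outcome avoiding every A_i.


Union bound: P[∪_{i=1}^{31} A_i] ≤ Σ_i P[A_i] ≤ 31·p = 31·(1/248) = 1/8.
Numerically: 1/8 ≈ 0.1250.
Is 1/8 < 1? YES.
Since P[∪ A_i] ≤ 1/8 < 1, the complement has P[∩ A_i^c] ≥ 1 − 1/8 = 7/8 > 0, so some outcome avoids every A_i.

31·p = 1/8 ≈ 0.1250; existence CERTIFIED by the union bound.


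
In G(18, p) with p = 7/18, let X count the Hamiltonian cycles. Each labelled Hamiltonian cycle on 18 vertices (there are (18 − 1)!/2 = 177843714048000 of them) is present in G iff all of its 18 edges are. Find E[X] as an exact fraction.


K_18 has (18 − 1)!/2 = 177843714048000 labelled Hamiltonian cycles.
For each such Hamiltonian cycle H, let X_H = 1 if all 18 edges of H are present in G. Then P[X_H = 1] = p^{18} = (7/18)^{18} = 1628413597910449/39346408075296537575424.
By linearity of expectation: E[X] = Σ_H E[X_H] = 177843714048000 · p^{18} = 177843714048000 · 1628413597910449/39346408075296537575424 = 24246874921186846803875/3294258113514384.
Numerically: E[X] ≈ 7.36e+06.

E[X] = 177843714048000 · (7/18)^{18} = 24246874921186846803875/3294258113514384 ≈ 7.36e+06.


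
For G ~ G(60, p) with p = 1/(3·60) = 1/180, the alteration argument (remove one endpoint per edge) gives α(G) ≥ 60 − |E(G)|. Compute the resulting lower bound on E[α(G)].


E[|E(G)|] = C(60, 2)·p = 1770 · (1/180) = 59/6.
E[α(G)] ≥ n − E[|E(G)|] = 60 − 59/6 = 301/6.
Numerically: ≈ 50.1667.
(This is only a lower bound; the true E[α(G)] may be larger.)

E[α(G)] ≥ 301/6 ≈ 50.1667.


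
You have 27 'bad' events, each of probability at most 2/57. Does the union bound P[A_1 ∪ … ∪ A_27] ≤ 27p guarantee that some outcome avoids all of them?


Union bound: P[∪_{i=1}^{27} A_i] ≤ Σ_i P[A_i] ≤ 27·p = 27·(2/57) = 18/19.
Numerically: 18/19 ≈ 0.947368.
Is 18/19 < 1? YES.
Since P[∪ A_i] ≤ 18/19 < 1, the complement has P[∩ A_i^c] ≥ 1 − 18/19 = 1/19 > 0, so some outcome avoids every A_i.

27·p = 18/19 ≈ 0.947368; existence CERTIFIED by the union bound.


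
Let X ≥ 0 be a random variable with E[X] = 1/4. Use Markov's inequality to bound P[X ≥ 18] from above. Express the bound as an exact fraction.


μ = E[X] = 1/4, a = 18.
Markov: P[X ≥ 18] ≤ μ/a = (1/4)/18 = 1/72.
Numerically: ≈ 0.0139.
(Since a = 18 > μ = 0.2500, the bound 1/72 is < 1 and informative.)

P[X ≥ 18] ≤ 1/72 ≈ 0.0139.


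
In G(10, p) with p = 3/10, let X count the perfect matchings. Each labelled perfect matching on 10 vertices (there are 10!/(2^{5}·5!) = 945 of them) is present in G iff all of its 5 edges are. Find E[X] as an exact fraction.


K_10 has 10!/(2^{5}·5!) = 945 labelled perfect matchings.
For each such perfect matching H, let X_H = 1 if all 5 edges of H are present in G. Then P[X_H = 1] = p^{5} = (3/10)^{5} = 243/100000.
By linearity of expectation: E[X] = Σ_H E[X_H] = 945 · p^{5} = 945 · 243/100000 = 45927/20000.
Numerically: E[X] ≈ 2.29635.

E[X] = 945 · (3/10)^{5} = 45927/20000 ≈ 2.29635.


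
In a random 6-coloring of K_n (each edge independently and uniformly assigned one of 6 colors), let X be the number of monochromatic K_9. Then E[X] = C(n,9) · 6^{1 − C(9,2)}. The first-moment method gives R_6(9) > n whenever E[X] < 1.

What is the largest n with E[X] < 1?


We need C(n, 9) · 6^{1 − 36} < 1, i.e. C(n, 9) < 6^{36 − 1} = 1719070799748422591028658176.
Check values of n near the boundary:
  n = 4407: C(4407, 9) = 1713856532599459170657070050; 1713856532599459170657070050 < 1719070799748422591028658176? YES
  n = 4408: C(4408, 9) = 1717362945146264156457459600; 1717362945146264156457459600 < 1719070799748422591028658176? YES
  n = 4409: C(4409, 9) = 1720875732988608787686577131; 1720875732988608787686577131 < 1719070799748422591028658176? NO
The largest n with C(n, 9) < 1719070799748422591028658176 is n = 4408 (where E[X] = 35778394690547169926197075/35813974994758803979763712 ≈ 0.999). Hence R_6(9) > 4408, i.e. R_6(9) ≥ 4409.

Largest n = 4408; hence R_6(9) > 4408.


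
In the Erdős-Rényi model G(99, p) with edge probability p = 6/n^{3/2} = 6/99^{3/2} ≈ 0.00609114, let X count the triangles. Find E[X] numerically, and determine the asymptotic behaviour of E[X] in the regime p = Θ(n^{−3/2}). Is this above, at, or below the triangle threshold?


Number of potential triangles: C(99, 3) = 156849.
Each occurs with probability p³ ≈ (0.00609114)³ ≈ 2.25993202e-07.
By linearity: E[X] = C(99, 3)·p³ ≈ 156849 · 2.25993202e-07 ≈ 0.035447.
Since α = 3/2 > 1, p = c/n^{3/2} = o(1/n) is below the triangle threshold p ~ 1/n. Asymptotically E[X] ~ (c³/6)·n^{3(1−α)} = (6³/6)·n^{-1.5} → 0, so by Markov's inequality G has no triangles w.h.p.

E[X] ≈ 0.035447; in regime p = Θ(1/n^{3/2}) E[X] tends to 0 (below the triangle threshold p ~ 1/n).


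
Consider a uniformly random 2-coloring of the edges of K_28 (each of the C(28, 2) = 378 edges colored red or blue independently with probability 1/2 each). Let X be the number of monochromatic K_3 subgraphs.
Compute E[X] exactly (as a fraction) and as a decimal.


Let X = Σ_S X_S over the C(28, 3) = 3276 subsets S of size 3, where X_S = 1 if the K_3 on S is monochromatic.
For a fixed S, the K_3 on S has C(3, 2) = 3 edges. P[all 3 edges red] = (1/2)^3, and likewise for blue, so P[monochromatic] = 2·(1/2)^3 = 2^{1 − 3} = 1/4.
Summing: E[X] = C(28, 3) · 2^{1 − 3} = 3276 · 1/4 = 819.
Numerically: E[X] ≈ 819.000.

E[X] = C(28,3)·2^(1−C(3,2)) = 819 ≈ 819.000.


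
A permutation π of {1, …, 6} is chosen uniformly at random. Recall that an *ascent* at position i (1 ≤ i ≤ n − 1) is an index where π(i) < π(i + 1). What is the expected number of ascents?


Write X = Σ X_I over i = 1, …, 5, with X_I the indicator of one ascent.
There are 5 indicators.
For each fixed i, the pair (π(i), π(i+1)) is a uniformly random ordered pair of distinct values from {1, …, 6}; by symmetry P[π(i) < π(i+1)] = 1/2.
By linearity: E[X] = 5 · (1/2) = (6 − 1) · (1/2) = 5/2 ≈ 2.5000.

E[X] = 5/2 = 2.5000.


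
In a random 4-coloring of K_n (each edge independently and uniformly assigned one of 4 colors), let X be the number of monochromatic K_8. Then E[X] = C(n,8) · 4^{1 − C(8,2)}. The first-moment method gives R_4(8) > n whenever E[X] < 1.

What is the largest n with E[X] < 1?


We need C(n, 8) · 4^{1 − 28} < 1, i.e. C(n, 8) < 4^{28 − 1} = 18014398509481984.
Check values of n near the boundary:
  n = 402: C(402, 8) = 15770615726749950; 15770615726749950 < 18014398509481984? YES
  n = 403: C(403, 8) = 16090020602228430; 16090020602228430 < 18014398509481984? YES
  n = 404: C(404, 8) = 16415071523485570; 16415071523485570 < 18014398509481984? YES
  n = 405: C(405, 8) = 16745853821188050; 16745853821188050 < 18014398509481984? YES
  n = 406: C(406, 8) = 17082453897995850; 17082453897995850 < 18014398509481984? YES
  n = 407: C(407, 8) = 17424959239309050; 17424959239309050 < 18014398509481984? YES
  n = 408: C(408, 8) = 17773458424095231; 17773458424095231 < 18014398509481984? YES
  n = 409: C(409, 8) = 18128041135797879; 18128041135797879 < 18014398509481984? NO
  n = 410: C(410, 8) = 18488798173326195; 18488798173326195 < 18014398509481984? NO
The largest n with C(n, 8) < 18014398509481984 is n = 408 (where E[X] = 17773458424095231/18014398509481984 ≈ 0.9866). Hence R_4(8) > 408, i.e. R_4(8) ≥ 409.

Largest n = 408; hence R_4(8) > 408.


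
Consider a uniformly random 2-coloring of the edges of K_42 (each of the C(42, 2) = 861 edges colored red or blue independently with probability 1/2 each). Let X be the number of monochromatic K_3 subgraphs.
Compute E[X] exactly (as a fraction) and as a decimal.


Let X = Σ_S X_S over the C(42, 3) = 11480 subsets S of size 3, where X_S = 1 if the K_3 on S is monochromatic.
For a fixed S, the K_3 on S has C(3, 2) = 3 edges. P[all 3 edges red] = (1/2)^3, and likewise for blue, so P[monochromatic] = 2·(1/2)^3 = 2^{1 − 3} = 1/4.
By linearity: E[X] = C(42, 3) · 2^{1 − 3} = 11480 · 1/4 = 2870.
Numerically: E[X] ≈ 2870.000.

E[X] = C(42,3)·2^(1−C(3,2)) = 2870 ≈ 2870.000.


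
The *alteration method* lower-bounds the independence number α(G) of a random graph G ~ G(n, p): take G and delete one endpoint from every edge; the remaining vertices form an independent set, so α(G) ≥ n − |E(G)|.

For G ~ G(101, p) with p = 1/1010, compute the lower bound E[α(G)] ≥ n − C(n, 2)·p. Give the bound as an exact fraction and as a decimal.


E[|E(G)|] = C(101, 2)·p = 5050 · (1/1010) = 5.
E[α(G)] ≥ n − E[|E(G)|] = 101 − 5 = 96.
Numerically: ≈ 96.0000.
(This is only a lower bound; the true E[α(G)] may be larger.)

E[α(G)] ≥ 96 ≈ 96.0000.


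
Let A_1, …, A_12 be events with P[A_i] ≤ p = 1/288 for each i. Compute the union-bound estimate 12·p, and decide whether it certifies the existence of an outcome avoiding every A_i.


Union bound: P[∪_{i=1}^{12} A_i] ≤ Σ_i P[A_i] ≤ 12·p = 12·(1/288) = 1/24.
Numerically: 1/24 ≈ 0.0417.
Is 1/24 < 1? YES.
Since P[∪ A_i] ≤ 1/24 < 1, the complement has P[∩ A_i^c] ≥ 1 − 1/24 = 23/24 > 0, so some outcome avoids every A_i.

12·p = 1/24 ≈ 0.0417; existence CERTIFIED by the union bound.


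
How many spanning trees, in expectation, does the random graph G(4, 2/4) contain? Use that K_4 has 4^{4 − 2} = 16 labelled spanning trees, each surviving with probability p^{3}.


K_4 has 4^{4 − 2} = 16 labelled spanning trees.
For each such spanning tree H, let X_H = 1 if all 3 edges of H are present in G. Then P[X_H = 1] = p^{3} = (1/2)^{3} = 1/8.
By linearity of expectation: E[X] = Σ_H E[X_H] = 16 · p^{3} = 16 · 1/8 = 2.
Numerically: E[X] ≈ 2.

E[X] = 16 · (1/2)^{3} = 2 ≈ 2.


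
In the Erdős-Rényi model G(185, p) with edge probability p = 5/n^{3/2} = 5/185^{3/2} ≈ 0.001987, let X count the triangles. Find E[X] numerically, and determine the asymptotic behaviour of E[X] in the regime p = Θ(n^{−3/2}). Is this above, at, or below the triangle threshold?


Number of potential triangles: C(185, 3) = 1038220.
Each occurs with probability p³ ≈ (0.001987)³ ≈ 7.845800e-09.
By linearity: E[X] = C(185, 3)·p³ ≈ 1038220 · 7.845800e-09 ≈ 0.0081.
Since α = 3/2 > 1, p = c/n^{3/2} = o(1/n) is below the triangle threshold p ~ 1/n. Asymptotically E[X] ~ (c³/6)·n^{3(1−α)} = (5³/6)·n^{-1.5} → 0, so by Markov's inequality G has no triangles w.h.p.

E[X] ≈ 0.0081; in regime p = Θ(1/n^{3/2}) E[X] tends to 0 (below the triangle threshold p ~ 1/n).


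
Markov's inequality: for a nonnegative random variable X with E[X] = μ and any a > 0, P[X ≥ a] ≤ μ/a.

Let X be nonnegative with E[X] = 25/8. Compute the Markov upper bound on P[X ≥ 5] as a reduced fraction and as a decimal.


μ = E[X] = 25/8, a = 5.
Markov: P[X ≥ 5] ≤ μ/a = (25/8)/5 = 5/8.
Numerically: ≈ 0.62500.
(Since a = 5 > μ = 3.12500, the bound 5/8 is < 1 and informative.)

P[X ≥ 5] ≤ 5/8 ≈ 0.62500.


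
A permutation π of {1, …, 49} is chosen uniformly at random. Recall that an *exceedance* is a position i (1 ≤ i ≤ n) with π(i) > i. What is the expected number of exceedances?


Write X = Σ_{i=1}^{49} X_i, where X_i = 1_{π(i) > i}.
For each fixed i, π(i) is uniform over {1, …, 49} (marginal of a uniform permutation), so P[π(i) > i] = (n − i)/n. Summing: Σ_{i=1}^{49} (n − i)/n = (0 + 1 + … + 48)/49 = 49(49 − 1)/(2·49) = (49 − 1)/2.
Hence E[X] = Σ_{i=1}^{49} (49 − i)/49 = 24 ≈ 24.0000.

E[X] = 24 = 24.0000.


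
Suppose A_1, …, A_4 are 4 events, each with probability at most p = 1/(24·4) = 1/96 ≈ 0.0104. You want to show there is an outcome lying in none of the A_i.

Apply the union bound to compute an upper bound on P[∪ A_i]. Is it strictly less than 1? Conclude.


Union bound: P[∪_{i=1}^{4} A_i] ≤ Σ_i P[A_i] ≤ 4·p = 4·(1/96) = 1/24.
Numerically: 1/24 ≈ 0.0417.
Is 1/24 < 1? YES.
Since P[∪ A_i] ≤ 1/24 < 1, the complement has P[∩ A_i^c] ≥ 1 − 1/24 = 23/24 > 0, so some outcome avoids every A_i.

4·p = 1/24 ≈ 0.0417; existence CERTIFIED by the union bound.


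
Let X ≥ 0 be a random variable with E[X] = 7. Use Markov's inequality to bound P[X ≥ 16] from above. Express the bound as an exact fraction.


μ = E[X] = 7, a = 16.
Markov: P[X ≥ 16] ≤ μ/a = (7)/16 = 7/16.
Numerically: ≈ 0.437500.
(Since a = 16 > μ = 7.000000, the bound 7/16 is < 1 and informative.)

P[X ≥ 16] ≤ 7/16 ≈ 0.437500.


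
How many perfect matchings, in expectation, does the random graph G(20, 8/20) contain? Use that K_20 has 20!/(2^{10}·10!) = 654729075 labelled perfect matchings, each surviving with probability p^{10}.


K_20 has 20!/(2^{10}·10!) = 654729075 labelled perfect matchings.
For each such perfect matching H, let X_H = 1 if all 10 edges of H are present in G. Then P[X_H = 1] = p^{10} = (2/5)^{10} = 1024/9765625.
By linearity: E[X] = Σ_H E[X_H] = 654729075 · p^{10} = 654729075 · 1024/9765625 = 26817702912/390625.
Numerically: E[X] ≈ 68653.3.

E[X] = 654729075 · (2/5)^{10} = 26817702912/390625 ≈ 68653.3.


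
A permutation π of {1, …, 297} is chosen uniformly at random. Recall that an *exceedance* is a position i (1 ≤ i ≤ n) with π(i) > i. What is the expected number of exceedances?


Write X = Σ_{i=1}^{297} X_i, where X_i = 1_{π(i) > i}.
For each fixed i, π(i) is uniform over {1, …, 297} (marginal of a uniform permutation), so P[π(i) > i] = (n − i)/n. Summing: Σ_{i=1}^{297} (n − i)/n = (0 + 1 + … + 296)/297 = 297(297 − 1)/(2·297) = (297 − 1)/2.
Hence E[X] = Σ_{i=1}^{297} (297 − i)/297 = 148 ≈ 148.00000.

E[X] = 148 = 148.00000.


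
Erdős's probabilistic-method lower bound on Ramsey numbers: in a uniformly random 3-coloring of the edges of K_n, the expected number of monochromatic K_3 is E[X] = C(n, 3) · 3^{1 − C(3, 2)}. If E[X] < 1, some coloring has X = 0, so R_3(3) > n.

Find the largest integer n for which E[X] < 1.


We need C(n, 3) · 3^{1 − 3} < 1, i.e. C(n, 3) < 3^{3 − 1} = 9.
Check values of n near the boundary:
  n = 3: C(3, 3) = 1; 1 < 9? YES
  n = 4: C(4, 3) = 4; 4 < 9? YES
  n = 5: C(5, 3) = 10; 10 < 9? NO
  n = 6: C(6, 3) = 20; 20 < 9? NO
  n = 7: C(7, 3) = 35; 35 < 9? NO
The largest n with C(n, 3) < 9 is n = 4 (where E[X] = 4/9 ≈ 0.44444). Hence R_3(3) > 4, i.e. R_3(3) ≥ 5.

Largest n = 4; hence R_3(3) > 4.


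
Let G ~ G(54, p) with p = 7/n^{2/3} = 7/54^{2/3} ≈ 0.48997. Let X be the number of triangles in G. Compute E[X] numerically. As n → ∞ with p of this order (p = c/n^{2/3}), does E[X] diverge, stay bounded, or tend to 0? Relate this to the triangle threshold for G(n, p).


Number of potential triangles: C(54, 3) = 24804.
Each occurs with probability p³ ≈ (0.48997)³ ≈ 1.1762689e-01.
By linearity: E[X] = C(54, 3)·p³ ≈ 24804 · 1.1762689e-01 ≈ 2917.61728.
Since α = 2/3 < 1, p = c/n^{2/3} ≫ 1/n is above the triangle threshold p ~ 1/n. Asymptotically E[X] ~ (c³/6)·n^{3(1−α)} = (7³/6)·n^{1} → ∞; triangles are abundant w.h.p.

E[X] ≈ 2917.61728; in regime p = Θ(1/n^{2/3}) E[X] diverges (above the triangle threshold p ~ 1/n).


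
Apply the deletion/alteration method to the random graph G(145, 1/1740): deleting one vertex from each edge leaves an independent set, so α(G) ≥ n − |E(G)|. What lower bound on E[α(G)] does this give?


E[|E(G)|] = C(145, 2)·p = 10440 · (1/1740) = 6.
E[α(G)] ≥ n − E[|E(G)|] = 145 − 6 = 139.
Numerically: ≈ 139.00000.
(This is only a lower bound; the true E[α(G)] may be larger.)

E[α(G)] ≥ 139 ≈ 139.00000.


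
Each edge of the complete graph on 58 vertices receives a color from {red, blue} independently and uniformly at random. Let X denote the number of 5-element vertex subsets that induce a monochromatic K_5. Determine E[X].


Let X = Σ_S X_S over the C(58, 5) = 4582116 subsets S of size 5, where X_S = 1 if the K_5 on S is monochromatic.
For a fixed S, the K_5 on S has C(5, 2) = 10 edges. P[all 10 edges red] = (1/2)^10, and likewise for blue, so P[monochromatic] = 2·(1/2)^10 = 2^{1 − 10} = 1/512.
Summing: E[X] = C(58, 5) · 2^{1 − 10} = 4582116 · 1/512 = 1145529/128.
Numerically: E[X] ≈ 8949.44531.

E[X] = C(58,5)·2^(1−C(5,2)) = 1145529/128 ≈ 8949.44531.


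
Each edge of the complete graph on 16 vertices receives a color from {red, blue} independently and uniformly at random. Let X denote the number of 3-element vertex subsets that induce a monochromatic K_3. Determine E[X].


Let X = Σ_S X_S over the C(16, 3) = 560 subsets S of size 3, where X_S = 1 if the K_3 on S is monochromatic.
For a fixed S, the K_3 on S has C(3, 2) = 3 edges. P[all 3 edges red] = (1/2)^3, and likewise for blue, so P[monochromatic] = 2·(1/2)^3 = 2^{1 − 3} = 1/4.
By linearity of expectation: E[X] = C(16, 3) · 2^{1 − 3} = 560 · 1/4 = 140.
Numerically: E[X] ≈ 140.00000.

E[X] = C(16,3)·2^(1−C(3,2)) = 140 ≈ 140.00000.


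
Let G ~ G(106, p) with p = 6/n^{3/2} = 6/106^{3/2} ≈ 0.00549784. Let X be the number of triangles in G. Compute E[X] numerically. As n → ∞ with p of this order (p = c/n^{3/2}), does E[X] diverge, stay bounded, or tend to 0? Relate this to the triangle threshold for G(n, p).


Number of potential triangles: C(106, 3) = 192920.
Each occurs with probability p³ ≈ (0.00549784)³ ≈ 1.66179465e-07.
By linearity: E[X] = C(106, 3)·p³ ≈ 192920 · 1.66179465e-07 ≈ 0.032059.
Since α = 3/2 > 1, p = c/n^{3/2} = o(1/n) is below the triangle threshold p ~ 1/n. Asymptotically E[X] ~ (c³/6)·n^{3(1−α)} = (6³/6)·n^{-1.5} → 0, so by Markov's inequality G has no triangles w.h.p.

E[X] ≈ 0.032059; in regime p = Θ(1/n^{3/2}) E[X] tends to 0 (below the triangle threshold p ~ 1/n).


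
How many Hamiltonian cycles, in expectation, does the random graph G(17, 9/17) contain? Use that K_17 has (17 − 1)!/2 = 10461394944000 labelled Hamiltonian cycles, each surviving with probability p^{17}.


K_17 has (17 − 1)!/2 = 10461394944000 labelled Hamiltonian cycles.
For each such Hamiltonian cycle H, let X_H = 1 if all 17 edges of H are present in G. Then P[X_H = 1] = p^{17} = (9/17)^{17} = 16677181699666569/827240261886336764177.
Summing the indicators: E[X] = Σ_H E[X_H] = 10461394944000 · p^{17} = 10461394944000 · 16677181699666569/827240261886336764177 = 174466584313061171422427136000/827240261886336764177.
Numerically: E[X] ≈ 2.109e+08.

E[X] = 10461394944000 · (9/17)^{17} = 174466584313061171422427136000/827240261886336764177 ≈ 2.109e+08.


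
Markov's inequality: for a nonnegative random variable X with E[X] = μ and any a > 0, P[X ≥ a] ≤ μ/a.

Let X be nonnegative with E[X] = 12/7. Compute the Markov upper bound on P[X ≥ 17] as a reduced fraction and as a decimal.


μ = E[X] = 12/7, a = 17.
Markov: P[X ≥ 17] ≤ μ/a = (12/7)/17 = 12/119.
Numerically: ≈ 0.10084.
(Since a = 17 > μ = 1.71429, the bound 12/119 is < 1 and informative.)

P[X ≥ 17] ≤ 12/119 ≈ 0.10084.


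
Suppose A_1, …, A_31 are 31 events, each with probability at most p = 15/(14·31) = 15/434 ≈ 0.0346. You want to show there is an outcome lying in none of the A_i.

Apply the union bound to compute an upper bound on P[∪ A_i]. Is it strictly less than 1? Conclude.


Union bound: P[∪_{i=1}^{31} A_i] ≤ Σ_i P[A_i] ≤ 31·p = 31·(15/434) = 15/14.
Numerically: 15/14 ≈ 1.0714.
Is 15/14 < 1? NO.
Since the bound 15/14 is ≥ 1, the union bound is uninformative here; it does NOT by itself certify existence.

31·p = 15/14 ≈ 1.0714; existence NOT certified by the union bound.


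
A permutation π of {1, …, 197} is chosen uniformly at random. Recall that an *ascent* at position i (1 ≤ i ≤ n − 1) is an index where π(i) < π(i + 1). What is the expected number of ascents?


Write X = Σ X_I over i = 1, …, 196, with X_I the indicator of one ascent.
There are 196 indicators.
For each fixed i, the pair (π(i), π(i+1)) is a uniformly random ordered pair of distinct values from {1, …, 197}; by symmetry P[π(i) < π(i+1)] = 1/2.
By linearity: E[X] = 196 · (1/2) = (197 − 1) · (1/2) = 98 ≈ 98.000.

E[X] = 98 = 98.000.


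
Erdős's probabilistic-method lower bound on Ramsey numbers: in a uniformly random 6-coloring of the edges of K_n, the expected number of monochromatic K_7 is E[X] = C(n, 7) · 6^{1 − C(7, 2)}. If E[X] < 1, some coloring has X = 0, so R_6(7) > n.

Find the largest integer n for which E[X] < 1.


We need C(n, 7) · 6^{1 − 21} < 1, i.e. C(n, 7) < 6^{21 − 1} = 3656158440062976.
Check values of n near the boundary:
  n = 567: C(567, 7) = 3601671315933933; 3601671315933933 < 3656158440062976? YES
  n = 568: C(568, 7) = 3646611956239704; 3646611956239704 < 3656158440062976? YES
  n = 569: C(569, 7) = 3692032389858348; 3692032389858348 < 3656158440062976? NO
  n = 570: C(570, 7) = 3737936877831720; 3737936877831720 < 3656158440062976? NO
  n = 571: C(571, 7) = 3784329711421830; 3784329711421830 < 3656158440062976? NO
The largest n with C(n, 7) < 3656158440062976 is n = 568 (where E[X] = 16882462760369/16926659444736 ≈ 0.997). Hence R_6(7) > 568, i.e. R_6(7) ≥ 569.

Largest n = 568; hence R_6(7) > 568.


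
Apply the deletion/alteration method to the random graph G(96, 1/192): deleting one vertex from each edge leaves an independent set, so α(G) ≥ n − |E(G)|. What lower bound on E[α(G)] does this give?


E[|E(G)|] = C(96, 2)·p = 4560 · (1/192) = 95/4.
E[α(G)] ≥ n − E[|E(G)|] = 96 − 95/4 = 289/4.
Numerically: ≈ 72.250000.
(This is only a lower bound; the true E[α(G)] may be larger.)

E[α(G)] ≥ 289/4 ≈ 72.250000.


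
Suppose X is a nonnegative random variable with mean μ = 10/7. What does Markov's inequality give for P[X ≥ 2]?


μ = E[X] = 10/7, a = 2.
Markov: P[X ≥ 2] ≤ μ/a = (10/7)/2 = 5/7.
Numerically: ≈ 0.7143.
(Since a = 2 > μ = 1.4286, the bound 5/7 is < 1 and informative.)

P[X ≥ 2] ≤ 5/7 ≈ 0.7143.


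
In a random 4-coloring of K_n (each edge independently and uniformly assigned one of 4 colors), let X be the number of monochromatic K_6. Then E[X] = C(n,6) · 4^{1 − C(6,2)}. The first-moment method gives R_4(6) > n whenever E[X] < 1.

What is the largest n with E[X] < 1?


We need C(n, 6) · 4^{1 − 15} < 1, i.e. C(n, 6) < 4^{15 − 1} = 268435456.
Check values of n near the boundary:
  n = 73: C(73, 6) = 170230452; 170230452 < 268435456? YES
  n = 74: C(74, 6) = 185250786; 185250786 < 268435456? YES
  n = 75: C(75, 6) = 201359550; 201359550 < 268435456? YES
  n = 76: C(76, 6) = 218618940; 218618940 < 268435456? YES
  n = 77: C(77, 6) = 237093780; 237093780 < 268435456? YES
  n = 78: C(78, 6) = 256851595; 256851595 < 268435456? YES
  n = 79: C(79, 6) = 277962685; 277962685 < 268435456? NO
  n = 80: C(80, 6) = 300500200; 300500200 < 268435456? NO
  n = 81: C(81, 6) = 324540216; 324540216 < 268435456? NO
The largest n with C(n, 6) < 268435456 is n = 78 (where E[X] = 256851595/268435456 ≈ 0.95685). Hence R_4(6) > 78, i.e. R_4(6) ≥ 79.

Largest n = 78; hence R_4(6) > 78.


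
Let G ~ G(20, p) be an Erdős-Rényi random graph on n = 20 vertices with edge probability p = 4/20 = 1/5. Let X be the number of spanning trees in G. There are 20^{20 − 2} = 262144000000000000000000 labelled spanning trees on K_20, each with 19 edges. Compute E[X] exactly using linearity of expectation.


K_20 has 20^{20 − 2} = 262144000000000000000000 labelled spanning trees.
For each such spanning tree H, let X_H = 1 if all 19 edges of H are present in G. Then P[X_H = 1] = p^{19} = (1/5)^{19} = 1/19073486328125.
Summing the indicators: E[X] = Σ_H E[X_H] = 262144000000000000000000 · p^{19} = 262144000000000000000000 · 1/19073486328125 = 68719476736/5.
Numerically: E[X] ≈ 1.374e+10.

E[X] = 262144000000000000000000 · (1/5)^{19} = 68719476736/5 ≈ 1.374e+10.


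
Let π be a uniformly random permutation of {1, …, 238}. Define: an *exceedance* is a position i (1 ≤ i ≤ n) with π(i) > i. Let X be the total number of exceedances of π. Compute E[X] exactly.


Write X = Σ_{i=1}^{238} X_i, where X_i = 1_{π(i) > i}.
For each fixed i, π(i) is uniform over {1, …, 238} (marginal of a uniform permutation), so P[π(i) > i] = (n − i)/n. Summing: Σ_{i=1}^{238} (n − i)/n = (0 + 1 + … + 237)/238 = 238(238 − 1)/(2·238) = (238 − 1)/2.
Hence E[X] = Σ_{i=1}^{238} (238 − i)/238 = 237/2 ≈ 118.50000.

E[X] = 237/2 = 118.50000.


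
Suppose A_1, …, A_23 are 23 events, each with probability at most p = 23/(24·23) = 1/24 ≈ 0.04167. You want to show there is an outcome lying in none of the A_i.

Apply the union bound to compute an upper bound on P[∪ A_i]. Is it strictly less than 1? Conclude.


Union bound: P[∪_{i=1}^{23} A_i] ≤ Σ_i P[A_i] ≤ 23·p = 23·(1/24) = 23/24.
Numerically: 23/24 ≈ 0.95833.
Is 23/24 < 1? YES.
Since P[∪ A_i] ≤ 23/24 < 1, the complement has P[∩ A_i^c] ≥ 1 − 23/24 = 1/24 > 0, so some outcome avoids every A_i.

23·p = 23/24 ≈ 0.95833; existence CERTIFIED by the union bound.


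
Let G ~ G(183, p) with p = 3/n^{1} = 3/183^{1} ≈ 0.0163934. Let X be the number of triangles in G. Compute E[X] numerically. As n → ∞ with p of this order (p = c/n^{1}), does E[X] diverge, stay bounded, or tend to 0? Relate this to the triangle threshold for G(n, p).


Number of potential triangles: C(183, 3) = 1004731.
Each occurs with probability p³ ≈ (0.0163934)³ ≈ 4.40565510e-06.
By linearity: E[X] = C(183, 3)·p³ ≈ 1004731 · 4.40565510e-06 ≈ 4.426498.
Here α = 1, so p = 3/n is exactly at the triangle threshold p ~ 1/n. Asymptotically E[X] → c³/6 = 3³/6 = 9/2 ≈ 4.500000, a bounded constant. In this regime the triangle count is asymptotically Poisson(c³/6).

E[X] ≈ 4.426498; in regime p = Θ(1/n^{1}) E[X] stays bounded (at the triangle threshold p ~ 1/n).


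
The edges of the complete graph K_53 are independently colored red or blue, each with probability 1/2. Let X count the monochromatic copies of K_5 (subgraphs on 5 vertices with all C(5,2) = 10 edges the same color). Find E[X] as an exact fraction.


Let X = Σ_S X_S over the C(53, 5) = 2869685 subsets S of size 5, where X_S = 1 if the K_5 on S is monochromatic.
For a fixed S, the K_5 on S has C(5, 2) = 10 edges. P[all 10 edges red] = (1/2)^10, and likewise for blue, so P[monochromatic] = 2·(1/2)^10 = 2^{1 − 10} = 1/512.
By linearity: E[X] = C(53, 5) · 2^{1 − 10} = 2869685 · 1/512 = 2869685/512.
Numerically: E[X] ≈ 5604.854.

E[X] = C(53,5)·2^(1−C(5,2)) = 2869685/512 ≈ 5604.854.


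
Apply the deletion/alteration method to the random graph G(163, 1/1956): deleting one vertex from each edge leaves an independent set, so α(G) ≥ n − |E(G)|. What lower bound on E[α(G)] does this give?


E[|E(G)|] = C(163, 2)·p = 13203 · (1/1956) = 27/4.
E[α(G)] ≥ n − E[|E(G)|] = 163 − 27/4 = 625/4.
Numerically: ≈ 156.25000.
(This is only a lower bound; the true E[α(G)] may be larger.)

E[α(G)] ≥ 625/4 ≈ 156.25000.


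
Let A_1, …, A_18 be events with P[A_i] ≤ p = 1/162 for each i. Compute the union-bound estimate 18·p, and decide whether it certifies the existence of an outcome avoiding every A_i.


Union bound: P[∪_{i=1}^{18} A_i] ≤ Σ_i P[A_i] ≤ 18·p = 18·(1/162) = 1/9.
Numerically: 1/9 ≈ 0.1111.
Is 1/9 < 1? YES.
Since P[∪ A_i] ≤ 1/9 < 1, the complement has P[∩ A_i^c] ≥ 1 − 1/9 = 8/9 > 0, so some outcome avoids every A_i.

18·p = 1/9 ≈ 0.1111; existence CERTIFIED by the union bound.


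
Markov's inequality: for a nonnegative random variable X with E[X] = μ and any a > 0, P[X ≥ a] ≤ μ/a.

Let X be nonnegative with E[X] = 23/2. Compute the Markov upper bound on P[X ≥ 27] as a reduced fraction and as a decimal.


μ = E[X] = 23/2, a = 27.
Markov: P[X ≥ 27] ≤ μ/a = (23/2)/27 = 23/54.
Numerically: ≈ 0.425926.
(Since a = 27 > μ = 11.500000, the bound 23/54 is < 1 and informative.)

P[X ≥ 27] ≤ 23/54 ≈ 0.425926.


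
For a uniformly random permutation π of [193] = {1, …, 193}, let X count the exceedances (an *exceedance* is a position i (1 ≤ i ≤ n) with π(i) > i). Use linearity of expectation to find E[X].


Write X = Σ_{i=1}^{193} X_i, where X_i = 1_{π(i) > i}.
For each fixed i, π(i) is uniform over {1, …, 193} (marginal of a uniform permutation), so P[π(i) > i] = (n − i)/n. Summing: Σ_{i=1}^{193} (n − i)/n = (0 + 1 + … + 192)/193 = 193(193 − 1)/(2·193) = (193 − 1)/2.
Hence E[X] = Σ_{i=1}^{193} (193 − i)/193 = 96 ≈ 96.0000.

E[X] = 96 = 96.0000.


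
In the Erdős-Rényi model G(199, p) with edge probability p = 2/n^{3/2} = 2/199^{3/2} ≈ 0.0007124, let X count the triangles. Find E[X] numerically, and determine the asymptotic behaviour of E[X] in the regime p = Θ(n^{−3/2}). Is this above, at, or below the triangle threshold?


Number of potential triangles: C(199, 3) = 1293699.
Each occurs with probability p³ ≈ (0.0007124)³ ≈ 3.616189e-10.
By linearity: E[X] = C(199, 3)·p³ ≈ 1293699 · 3.616189e-10 ≈ 0.0005.
Since α = 3/2 > 1, p = c/n^{3/2} = o(1/n) is below the triangle threshold p ~ 1/n. Asymptotically E[X] ~ (c³/6)·n^{3(1−α)} = (2³/6)·n^{-1.5} → 0, so by Markov's inequality G has no triangles w.h.p.

E[X] ≈ 0.0005; in regime p = Θ(1/n^{3/2}) E[X] tends to 0 (below the triangle threshold p ~ 1/n).


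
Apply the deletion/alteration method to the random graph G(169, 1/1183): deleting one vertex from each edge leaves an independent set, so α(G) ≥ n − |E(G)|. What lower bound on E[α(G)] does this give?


E[|E(G)|] = C(169, 2)·p = 14196 · (1/1183) = 12.
E[α(G)] ≥ n − E[|E(G)|] = 169 − 12 = 157.
Numerically: ≈ 157.000.
(This is only a lower bound; the true E[α(G)] may be larger.)

E[α(G)] ≥ 157 ≈ 157.000.


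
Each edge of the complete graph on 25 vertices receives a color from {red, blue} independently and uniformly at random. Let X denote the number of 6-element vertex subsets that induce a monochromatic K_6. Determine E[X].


Let X = Σ_S X_S over the C(25, 6) = 177100 subsets S of size 6, where X_S = 1 if the K_6 on S is monochromatic.
For a fixed S, the K_6 on S has C(6, 2) = 15 edges. P[all 15 edges red] = (1/2)^15, and likewise for blue, so P[monochromatic] = 2·(1/2)^15 = 2^{1 − 15} = 1/16384.
Summing: E[X] = C(25, 6) · 2^{1 − 15} = 177100 · 1/16384 = 44275/4096.
Numerically: E[X] ≈ 10.8093.

E[X] = C(25,6)·2^(1−C(6,2)) = 44275/4096 ≈ 10.8093.


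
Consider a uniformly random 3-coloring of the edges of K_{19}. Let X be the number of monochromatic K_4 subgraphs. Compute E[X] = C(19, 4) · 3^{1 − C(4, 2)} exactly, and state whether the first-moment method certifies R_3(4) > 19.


E[X] = C(19, 4) · 3^{1 − 6} = 3876 · 3^{−5} = 3876/243.
As a reduced fraction: E[X] = 1292/81 ≈ 15.9506173.
Is E[X] < 1? NO.
Since E[X] ≥ 1, the first-moment bound is inconclusive at n = 19; it does NOT by itself certify R_3(4) > 19.

E[X] = 1292/81 ≈ 15.9506173; E[X] ≥ 1; first-moment method inconclusive here.


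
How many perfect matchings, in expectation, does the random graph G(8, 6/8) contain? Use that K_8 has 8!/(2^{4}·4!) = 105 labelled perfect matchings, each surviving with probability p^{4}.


K_8 has 8!/(2^{4}·4!) = 105 labelled perfect matchings.
For each such perfect matching H, let X_H = 1 if all 4 edges of H are present in G. Then P[X_H = 1] = p^{4} = (3/4)^{4} = 81/256.
By linearity of expectation: E[X] = Σ_H E[X_H] = 105 · p^{4} = 105 · 81/256 = 8505/256.
Numerically: E[X] ≈ 33.2227.

E[X] = 105 · (3/4)^{4} = 8505/256 ≈ 33.2227.


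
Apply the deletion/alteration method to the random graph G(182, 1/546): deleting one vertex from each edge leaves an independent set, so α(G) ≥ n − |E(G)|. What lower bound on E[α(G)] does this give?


E[|E(G)|] = C(182, 2)·p = 16471 · (1/546) = 181/6.
E[α(G)] ≥ n − E[|E(G)|] = 182 − 181/6 = 911/6.
Numerically: ≈ 151.83333.
(This is only a lower bound; the true E[α(G)] may be larger.)

E[α(G)] ≥ 911/6 ≈ 151.83333.


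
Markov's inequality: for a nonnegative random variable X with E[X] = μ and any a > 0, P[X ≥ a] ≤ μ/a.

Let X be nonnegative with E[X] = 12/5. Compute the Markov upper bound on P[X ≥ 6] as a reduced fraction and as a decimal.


μ = E[X] = 12/5, a = 6.
Markov: P[X ≥ 6] ≤ μ/a = (12/5)/6 = 2/5.
Numerically: ≈ 0.4000.
(Since a = 6 > μ = 2.4000, the bound 2/5 is < 1 and informative.)

P[X ≥ 6] ≤ 2/5 ≈ 0.4000.


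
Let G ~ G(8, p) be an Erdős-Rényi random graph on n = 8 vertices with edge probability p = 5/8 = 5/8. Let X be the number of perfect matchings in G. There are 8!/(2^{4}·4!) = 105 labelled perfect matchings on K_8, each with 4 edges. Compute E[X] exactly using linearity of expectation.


K_8 has 8!/(2^{4}·4!) = 105 labelled perfect matchings.
For each such perfect matching H, let X_H = 1 if all 4 edges of H are present in G. Then P[X_H = 1] = p^{4} = (5/8)^{4} = 625/4096.
By linearity: E[X] = Σ_H E[X_H] = 105 · p^{4} = 105 · 625/4096 = 65625/4096.
Numerically: E[X] ≈ 16.0217.

E[X] = 105 · (5/8)^{4} = 65625/4096 ≈ 16.0217.


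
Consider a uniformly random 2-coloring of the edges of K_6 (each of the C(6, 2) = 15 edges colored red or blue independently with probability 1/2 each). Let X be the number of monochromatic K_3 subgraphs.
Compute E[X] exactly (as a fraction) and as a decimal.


Let X = Σ_S X_S over the C(6, 3) = 20 subsets S of size 3, where X_S = 1 if the K_3 on S is monochromatic.
For a fixed S, the K_3 on S has C(3, 2) = 3 edges. P[all 3 edges red] = (1/2)^3, and likewise for blue, so P[monochromatic] = 2·(1/2)^3 = 2^{1 − 3} = 1/4.
By linearity: E[X] = C(6, 3) · 2^{1 − 3} = 20 · 1/4 = 5.
Numerically: E[X] ≈ 5.0000.

E[X] = C(6,3)·2^(1−C(3,2)) = 5 ≈ 5.0000.


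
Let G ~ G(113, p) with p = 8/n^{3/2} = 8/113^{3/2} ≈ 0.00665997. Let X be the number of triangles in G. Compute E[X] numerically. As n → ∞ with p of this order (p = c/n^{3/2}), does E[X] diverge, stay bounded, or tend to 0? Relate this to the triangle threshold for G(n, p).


Number of potential triangles: C(113, 3) = 234136.
Each occurs with probability p³ ≈ (0.00665997)³ ≈ 2.95404404e-07.
By linearity: E[X] = C(113, 3)·p³ ≈ 234136 · 2.95404404e-07 ≈ 0.069165.
Since α = 3/2 > 1, p = c/n^{3/2} = o(1/n) is below the triangle threshold p ~ 1/n. Asymptotically E[X] ~ (c³/6)·n^{3(1−α)} = (8³/6)·n^{-1.5} → 0, so by Markov's inequality G has no triangles w.h.p.

E[X] ≈ 0.069165; in regime p = Θ(1/n^{3/2}) E[X] tends to 0 (below the triangle threshold p ~ 1/n).


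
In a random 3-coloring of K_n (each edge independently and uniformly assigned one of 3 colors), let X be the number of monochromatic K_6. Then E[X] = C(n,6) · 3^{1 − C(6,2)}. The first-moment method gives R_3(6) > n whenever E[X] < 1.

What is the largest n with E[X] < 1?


We need C(n, 6) · 3^{1 − 15} < 1, i.e. C(n, 6) < 3^{15 − 1} = 4782969.
Check values of n near the boundary:
  n = 40: C(40, 6) = 3838380; 3838380 < 4782969? YES
  n = 41: C(41, 6) = 4496388; 4496388 < 4782969? YES
  n = 42: C(42, 6) = 5245786; 5245786 < 4782969? NO
  n = 43: C(43, 6) = 6096454; 6096454 < 4782969? NO
The largest n with C(n, 6) < 4782969 is n = 41 (where E[X] = 1498796/1594323 ≈ 0.940083). Hence R_3(6) > 41, i.e. R_3(6) ≥ 42.

Largest n = 41; hence R_3(6) > 41.


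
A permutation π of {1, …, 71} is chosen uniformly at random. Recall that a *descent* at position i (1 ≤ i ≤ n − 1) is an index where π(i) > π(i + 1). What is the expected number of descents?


Write X = Σ X_I over i = 1, …, 70, with X_I the indicator of one descent.
There are 70 indicators.
For each fixed i, the pair (π(i), π(i+1)) is a uniformly random ordered pair of distinct values from {1, …, 71}; by symmetry P[π(i) > π(i+1)] = 1/2.
By linearity: E[X] = 70 · (1/2) = (71 − 1) · (1/2) = 35 ≈ 35.000000.

E[X] = 35 = 35.000000.


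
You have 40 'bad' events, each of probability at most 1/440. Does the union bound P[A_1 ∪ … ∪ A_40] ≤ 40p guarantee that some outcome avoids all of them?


Union bound: P[∪_{i=1}^{40} A_i] ≤ Σ_i P[A_i] ≤ 40·p = 40·(1/440) = 1/11.
Numerically: 1/11 ≈ 0.0909.
Is 1/11 < 1? YES.
Since P[∪ A_i] ≤ 1/11 < 1, the complement has P[∩ A_i^c] ≥ 1 − 1/11 = 10/11 > 0, so some outcome avoids every A_i.

40·p = 1/11 ≈ 0.0909; existence CERTIFIED by the union bound.


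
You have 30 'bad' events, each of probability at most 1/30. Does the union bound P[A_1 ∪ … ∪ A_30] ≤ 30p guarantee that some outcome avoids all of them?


Union bound: P[∪_{i=1}^{30} A_i] ≤ Σ_i P[A_i] ≤ 30·p = 30·(1/30) = 1.
Numerically: 1 ≈ 1.000000.
Is 1 < 1? NO.
Since the bound 1 is ≥ 1, the union bound is uninformative here; it does NOT by itself certify existence.

30·p = 1 ≈ 1.000000; existence NOT certified by the union bound.


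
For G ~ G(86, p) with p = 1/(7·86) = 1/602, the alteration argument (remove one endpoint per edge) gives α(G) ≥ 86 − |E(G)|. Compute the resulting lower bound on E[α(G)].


E[|E(G)|] = C(86, 2)·p = 3655 · (1/602) = 85/14.
E[α(G)] ≥ n − E[|E(G)|] = 86 − 85/14 = 1119/14.
Numerically: ≈ 79.92857.
(This is only a lower bound; the true E[α(G)] may be larger.)

E[α(G)] ≥ 1119/14 ≈ 79.92857.


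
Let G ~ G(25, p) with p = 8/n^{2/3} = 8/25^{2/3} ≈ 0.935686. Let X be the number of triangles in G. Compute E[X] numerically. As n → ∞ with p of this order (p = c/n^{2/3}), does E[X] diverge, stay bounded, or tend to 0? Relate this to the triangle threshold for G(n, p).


Number of potential triangles: C(25, 3) = 2300.
Each occurs with probability p³ ≈ (0.935686)³ ≈ 8.19200000e-01.
By linearity: E[X] = C(25, 3)·p³ ≈ 2300 · 8.19200000e-01 ≈ 1884.160000.
Since α = 2/3 < 1, p = c/n^{2/3} ≫ 1/n is above the triangle threshold p ~ 1/n. Asymptotically E[X] ~ (c³/6)·n^{3(1−α)} = (8³/6)·n^{1} → ∞; triangles are abundant w.h.p.

E[X] ≈ 1884.160000; in regime p = Θ(1/n^{2/3}) E[X] diverges (above the triangle threshold p ~ 1/n).


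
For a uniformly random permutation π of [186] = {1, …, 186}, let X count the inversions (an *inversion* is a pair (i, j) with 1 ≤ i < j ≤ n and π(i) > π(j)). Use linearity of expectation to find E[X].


Write X = Σ X_I over the C(186, 2) = 17205 pairs i < j, with X_I the indicator of one inversion.
There are 17205 indicators.
For each fixed pair i < j, the values π(i) and π(j) are two distinct elements of {1, …, 186} in uniformly random order; by symmetry P[π(i) > π(j)] = 1/2.
By linearity: E[X] = 17205 · (1/2) = C(186, 2) · (1/2) = 17205/2 = 17205/2 ≈ 8602.5000.

E[X] = 17205/2 = 8602.5000.
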